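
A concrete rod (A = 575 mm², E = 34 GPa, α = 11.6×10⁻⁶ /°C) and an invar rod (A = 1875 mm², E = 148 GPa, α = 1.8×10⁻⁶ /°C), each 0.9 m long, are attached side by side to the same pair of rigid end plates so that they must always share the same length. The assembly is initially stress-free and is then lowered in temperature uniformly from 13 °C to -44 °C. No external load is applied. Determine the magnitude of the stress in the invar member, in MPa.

σ ≈ 5.44 MPa (compressive)

Equilibrium of a rigid end plate with no external load gives equal and opposite internal forces ±P in the two members. Since α_{concrete} > α_{invar}, cooling drives the concrete into tension and the invar into compression.
Equating the net (thermal + elastic) strains gives |α₁ − α₂|·ΔT = P·[1/(A₁E₁) + 1/(A₂E₂)].
|α₁ − α₂|·ΔT = 9.8×10⁻⁶ × 57 = 0.0005586.
1/(A₁E₁) + 1/(A₂E₂) = 1/(575×34×10³) + 1/(1875×148×10³) = 5.475×10⁻⁸ N⁻¹.
P = 0.0005586 / 5.475×10⁻⁸ = 10200 N = 10.2 kN.
σ_{invar} = P/A₂ = 10200/1875 = 5.441 MPa, compressive.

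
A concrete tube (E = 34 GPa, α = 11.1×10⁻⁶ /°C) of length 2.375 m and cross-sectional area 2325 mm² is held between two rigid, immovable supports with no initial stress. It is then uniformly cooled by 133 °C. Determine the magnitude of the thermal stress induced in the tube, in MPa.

With length fixed, the mechanical strain must cancel the thermal strain αΔT = 11.1×10⁻⁶ × 133 = 1476.3×10⁻⁶.
σ = EαΔT = 34×10³ × 11.1×10⁻⁶ × 133 = 50.19 MPa (tensile; the tube is trying to contract).

σ ≈ 50.2 MPa (tensile)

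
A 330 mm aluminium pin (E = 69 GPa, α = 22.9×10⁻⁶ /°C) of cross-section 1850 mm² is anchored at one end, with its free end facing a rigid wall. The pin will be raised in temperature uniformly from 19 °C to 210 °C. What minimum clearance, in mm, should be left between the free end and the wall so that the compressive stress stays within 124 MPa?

g ≈ 0.85 mm

Free expansion if unrestrained: δ_free = αΔT L = 22.9×10⁻⁶ × 191 × 330 = 1.443 mm.
At the allowable stress the elastic shortening the wall may impose is σL/E = 124 × 330 / (69×10³) = 0.593 mm.
So the gap has to take up the difference, g_min = δ_free − σL/E = 1.443 − 0.593 = 0.8503 mm.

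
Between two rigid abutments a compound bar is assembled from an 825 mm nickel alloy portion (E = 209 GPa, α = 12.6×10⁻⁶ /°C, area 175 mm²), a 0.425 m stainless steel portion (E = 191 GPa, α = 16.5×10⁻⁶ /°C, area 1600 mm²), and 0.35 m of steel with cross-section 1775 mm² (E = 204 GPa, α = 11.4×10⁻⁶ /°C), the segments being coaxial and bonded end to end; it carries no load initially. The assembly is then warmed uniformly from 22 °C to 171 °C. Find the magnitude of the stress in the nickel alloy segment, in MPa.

σ ≈ 731 MPa (compressive)

Free thermal expansion of the whole bar: Σ αᵢΔT Lᵢ = 12.6×10⁻⁶×149×825 + 16.5×10⁻⁶×149×425 + 11.4×10⁻⁶×149×350 = 3.188 mm.
The walls prevent any net length change, so an axial force P (same in every segment) develops. Compatibility: P · Σ Lᵢ/(AᵢEᵢ) = δ_free.
Σ Lᵢ/(AᵢEᵢ) = 825/(175×209×10³) + 425/(1600×191×10³) + 350/(1775×204×10³) = 2.491×10⁻⁵ mm/N.
So P = 3.188 / 2.491×10⁻⁵ = 128 kN, compressive.
σ_{nickel alloy} = P / A = 128000 / 175 = 731.3 MPa.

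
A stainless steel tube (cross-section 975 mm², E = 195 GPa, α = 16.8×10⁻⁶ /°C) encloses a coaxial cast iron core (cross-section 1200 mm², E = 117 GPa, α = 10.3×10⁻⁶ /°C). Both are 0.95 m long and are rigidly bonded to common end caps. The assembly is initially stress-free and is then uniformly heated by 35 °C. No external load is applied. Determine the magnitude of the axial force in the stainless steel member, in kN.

P ≈ 18.4 kN (compressive in the stainless steel)

The stainless steel has the larger α, so on heating it would change length more than the cast iron if both were free. The rigid plates force a common final length, so the stainless steel is put into compression and the cast iron into tension, with equal and opposite forces P (no external load).
Compatibility of the two members (thermal + elastic change equal): (α₁ − α₂)ΔT = P·[1/(A₁E₁) + 1/(A₂E₂)].
|α₁ − α₂|·ΔT = 6.5×10⁻⁶ × 35 = 0.0002275.
1/(A₁E₁) + 1/(A₂E₂) = 1/(975×195×10³) + 1/(1200×117×10³) = 1.238×10⁻⁸ N⁻¹.
P = 0.0002275 / 1.238×10⁻⁸ = 18370 N = 18.37 kN.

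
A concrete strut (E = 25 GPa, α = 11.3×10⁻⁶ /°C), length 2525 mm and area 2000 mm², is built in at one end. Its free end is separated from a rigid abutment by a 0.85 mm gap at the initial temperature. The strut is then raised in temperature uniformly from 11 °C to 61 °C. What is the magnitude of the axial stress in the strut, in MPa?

σ ≈ 5.71 MPa (compressive)

Free thermal elongation = αΔT L = 11.3×10⁻⁶ × 50 × 2525 = 1.427 mm.
After closing the 0.85 mm clearance, 1.427 − 0.85 = 0.5766 mm of expansion remains to be suppressed by the wall.
That suppressed elongation corresponds to σ = E·Δ/L = 25×10³ × 0.5766/2525 = 5.709 MPa.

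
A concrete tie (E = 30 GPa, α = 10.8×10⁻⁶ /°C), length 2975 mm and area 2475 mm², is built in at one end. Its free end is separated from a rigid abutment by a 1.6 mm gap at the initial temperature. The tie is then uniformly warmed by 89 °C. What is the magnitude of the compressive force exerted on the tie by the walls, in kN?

P ≈ 31.4 kN

If the wall were absent the tie would grow by αΔT L = 10.8×10⁻⁶ × 89 × 2975 = 2.86 mm.
The gap closes (δ_free > 1.6 mm) and the wall then resists a further 2.86 − 1.6 = 1.26 mm of expansion.
So σ = E(δ_free − g)/L = 30×10³ × 1.26/2975 = 12.7 MPa.
Force on the wall = σA = 12.7 × 2475 mm² = 31.44 kN.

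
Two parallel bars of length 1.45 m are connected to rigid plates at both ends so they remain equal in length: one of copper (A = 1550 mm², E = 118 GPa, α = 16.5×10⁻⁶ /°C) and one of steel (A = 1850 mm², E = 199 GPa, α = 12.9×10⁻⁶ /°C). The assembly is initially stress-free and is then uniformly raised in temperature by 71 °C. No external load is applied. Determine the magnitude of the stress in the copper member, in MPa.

σ ≈ 20.2 MPa (compressive)

Both members must finish at the same length. With the larger α, the copper tends to over-expand; the plates restrain it, putting the copper in compression and the steel in tension. With no external load the two internal forces are equal and opposite, magnitude P.
Setting the final lengths equal and cancelling L: (α₁ − α₂)ΔT = P/(A₁E₁) + P/(A₂E₂).
|α₁ − α₂|·ΔT = 3.6×10⁻⁶ × 71 = 0.0002556.
1/(A₁E₁) + 1/(A₂E₂) = 1/(1550×118×10³) + 1/(1850×199×10³) = 8.184×10⁻⁹ N⁻¹.
So P = 0.0002556 / 8.184×10⁻⁹ = 31.23 kN.
σ_{copper} = P/A₁ = 31230/1550 = 20.15 MPa, compressive.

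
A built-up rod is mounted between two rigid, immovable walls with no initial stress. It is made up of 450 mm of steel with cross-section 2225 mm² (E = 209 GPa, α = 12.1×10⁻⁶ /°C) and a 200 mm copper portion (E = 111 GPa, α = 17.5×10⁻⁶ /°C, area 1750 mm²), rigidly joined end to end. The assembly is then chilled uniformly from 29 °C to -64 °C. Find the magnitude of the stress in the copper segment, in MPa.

σ ≈ 238 MPa (tensile)

With the walls removed the bar would change length by δ_free = Σ αᵢΔT Lᵢ = 12.1×10⁻⁶×93×450 + 17.5×10⁻⁶×93×200 = 0.8319 mm.
Since the ends are fixed, an axial force P builds up, equal in every segment, with P · Σ Lᵢ/(AᵢEᵢ) = δ_free.
Σ Lᵢ/(AᵢEᵢ) = 450/(2225×209×10³) + 200/(1750×111×10³) = 1.997×10⁻⁶ mm/N.
P = 0.8319 / 1.997×10⁻⁶ = 416500 N = 416.5 kN, tensile.
σ_{copper} = P / A = 416500 / 1750 = 238 MPa.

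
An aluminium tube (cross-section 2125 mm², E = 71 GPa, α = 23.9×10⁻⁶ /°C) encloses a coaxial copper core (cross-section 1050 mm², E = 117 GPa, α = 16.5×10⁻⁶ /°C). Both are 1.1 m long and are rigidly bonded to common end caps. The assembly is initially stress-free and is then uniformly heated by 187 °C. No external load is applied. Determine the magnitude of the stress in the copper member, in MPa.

The aluminium has the larger α, so on heating it would change length more than the copper if both were free. The rigid plates force a common final length, so the aluminium is put into compression and the copper into tension, with equal and opposite forces P (no external load).
Compatibility of the two members (thermal + elastic change equal): (α₁ − α₂)ΔT = P·[1/(A₁E₁) + 1/(A₂E₂)].
|α₁ − α₂|·ΔT = 7.4×10⁻⁶ × 187 = 0.001384.
1/(A₁E₁) + 1/(A₂E₂) = 1/(2125×71×10³) + 1/(1050×117×10³) = 1.477×10⁻⁸ N⁻¹.
So P = 0.001384 / 1.477×10⁻⁸ = 93.7 kN.
σ_{copper} = P/A₂ = 93700/1050 = 89.24 MPa, tensile.

σ ≈ 89.2 MPa (tensile)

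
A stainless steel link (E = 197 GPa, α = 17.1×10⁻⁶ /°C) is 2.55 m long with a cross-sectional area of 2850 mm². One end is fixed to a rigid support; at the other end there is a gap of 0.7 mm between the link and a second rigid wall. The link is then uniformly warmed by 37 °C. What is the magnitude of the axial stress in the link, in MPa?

If the wall were absent the link would grow by αΔT L = 17.1×10⁻⁶ × 37 × 2550 = 1.613 mm.
The gap closes (δ_free > 0.7 mm) and the wall then resists a further 1.613 − 0.7 = 0.9134 mm of expansion.
Compatibility: PL/(AE) = 0.9134 mm, so σ = P/A = E × (0.9134/2550) = 70.56 MPa.

σ ≈ 70.6 MPa (compressive)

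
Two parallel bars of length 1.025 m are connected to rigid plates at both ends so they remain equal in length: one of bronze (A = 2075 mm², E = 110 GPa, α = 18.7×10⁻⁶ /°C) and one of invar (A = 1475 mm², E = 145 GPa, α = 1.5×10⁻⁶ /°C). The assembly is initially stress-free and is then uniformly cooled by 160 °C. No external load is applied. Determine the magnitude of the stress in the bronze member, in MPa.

σ ≈ 146 MPa (tensile)

The bronze has the larger α, so on cooling it would change length more than the invar if both were free. The rigid plates force a common final length, so the bronze is put into tension and the invar into compression, with equal and opposite forces P (no external load).
Setting the final lengths equal and cancelling L: (α₁ − α₂)ΔT = P/(A₁E₁) + P/(A₂E₂).
|α₁ − α₂|·ΔT = 17.2×10⁻⁶ × 160 = 0.002752.
1/(A₁E₁) + 1/(A₂E₂) = 1/(2075×110×10³) + 1/(1475×145×10³) = 9.057×10⁻⁹ N⁻¹.
So P = 0.002752 / 9.057×10⁻⁹ = 303.9 kN.
σ_{bronze} = P/A₁ = 303900/2075 = 146.4 MPa, tensile.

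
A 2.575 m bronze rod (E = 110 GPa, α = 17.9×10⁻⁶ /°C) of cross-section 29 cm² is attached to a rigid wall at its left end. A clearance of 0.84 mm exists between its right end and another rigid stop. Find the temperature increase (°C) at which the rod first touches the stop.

ΔT ≈ 18.2 °C

The gap closes when αΔT L = 0.84 mm, since the rod is still unstressed at that instant.
So ΔT = g/(αL) = 0.84/(17.9×10⁻⁶ × 2575) = 18.22 °C.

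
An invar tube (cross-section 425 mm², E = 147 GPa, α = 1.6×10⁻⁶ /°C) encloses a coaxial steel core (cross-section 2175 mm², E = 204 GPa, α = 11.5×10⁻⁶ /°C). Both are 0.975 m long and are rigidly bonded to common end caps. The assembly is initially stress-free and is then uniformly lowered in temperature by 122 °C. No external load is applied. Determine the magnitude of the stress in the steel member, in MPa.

σ ≈ 30.4 MPa (tensile)

The steel has the larger α, so on cooling it would change length more than the invar if both were free. The rigid plates force a common final length, so the steel is put into tension and the invar into compression, with equal and opposite forces P (no external load).
Equating the net (thermal + elastic) strains gives |α₁ − α₂|·ΔT = P·[1/(A₁E₁) + 1/(A₂E₂)].
|α₁ − α₂|·ΔT = 9.9×10⁻⁶ × 122 = 0.001208.
1/(A₁E₁) + 1/(A₂E₂) = 1/(425×147×10³) + 1/(2175×204×10³) = 1.826×10⁻⁸ N⁻¹.
So P = 0.001208 / 1.826×10⁻⁸ = 66.14 kN.
σ_{steel} = P/A₂ = 66140/2175 = 30.41 MPa, tensile.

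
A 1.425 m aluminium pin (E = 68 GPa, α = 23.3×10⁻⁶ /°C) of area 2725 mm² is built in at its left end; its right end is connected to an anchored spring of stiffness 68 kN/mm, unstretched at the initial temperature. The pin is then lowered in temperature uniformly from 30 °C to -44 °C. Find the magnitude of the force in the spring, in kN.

P ≈ 110 kN

The unrestrained thermal change is αΔT L = 23.3×10⁻⁶ × 74 × 1425 = 2.457 mm.
With a force P in the spring, the elastic change of the pin is PL/(AE) and that of the spring is P/k; compatibility requires their sum to equal δ_free.
So P = δ_free / [L/(AE) + 1/k] = 2.457 / [ 1425/(2725×68×10³) + 1/(68×10³) ].
P = 2.457 / 2.24×10⁻⁵ = 109700 N.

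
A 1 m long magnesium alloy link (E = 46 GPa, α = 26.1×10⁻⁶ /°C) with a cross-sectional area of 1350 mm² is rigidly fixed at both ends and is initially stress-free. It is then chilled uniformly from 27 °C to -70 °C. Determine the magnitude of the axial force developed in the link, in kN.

P ≈ 157 kN (tensile)

With zero net strain, σ = E·αΔT = 46 GPa × 26.1×10⁻⁶ × 97 = 116.5 MPa.
Then P = σA = 116.5 × 1350 mm² = 157.2 kN, tensile.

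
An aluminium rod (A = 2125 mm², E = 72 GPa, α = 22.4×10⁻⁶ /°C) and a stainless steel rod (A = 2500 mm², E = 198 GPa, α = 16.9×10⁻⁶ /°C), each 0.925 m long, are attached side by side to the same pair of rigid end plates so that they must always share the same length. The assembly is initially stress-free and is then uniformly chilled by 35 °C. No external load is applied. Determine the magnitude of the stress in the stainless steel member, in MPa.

σ ≈ 9 MPa (compressive)

The aluminium has the larger α, so on cooling it would change length more than the stainless steel if both were free. The rigid plates force a common final length, so the aluminium is put into tension and the stainless steel into compression, with equal and opposite forces P (no external load).
Setting the final lengths equal and cancelling L: (α₁ − α₂)ΔT = P/(A₁E₁) + P/(A₂E₂).
|α₁ − α₂|·ΔT = 5.5×10⁻⁶ × 35 = 0.0001925.
1/(A₁E₁) + 1/(A₂E₂) = 1/(2125×72×10³) + 1/(2500×198×10³) = 8.556×10⁻⁹ N⁻¹.
So P = 0.0001925 / 8.556×10⁻⁹ = 22.5 kN.
σ_{stainless steel} = P/A₂ = 22500/2500 = 8.999 MPa, compressive.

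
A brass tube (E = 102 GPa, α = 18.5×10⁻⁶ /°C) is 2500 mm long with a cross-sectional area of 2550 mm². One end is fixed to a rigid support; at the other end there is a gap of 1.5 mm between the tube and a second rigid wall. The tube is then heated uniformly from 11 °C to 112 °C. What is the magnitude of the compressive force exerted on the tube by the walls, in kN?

P ≈ 330 kN

If the wall were absent the tube would grow by αΔT L = 18.5×10⁻⁶ × 101 × 2500 = 4.671 mm.
The gap closes (δ_free > 1.5 mm) and the wall then resists a further 4.671 − 1.5 = 3.171 mm of expansion.
That suppressed elongation corresponds to σ = E·Δ/L = 102×10³ × 3.171/2500 = 129.4 MPa.
Force on the wall = σA = 129.4 × 2550 mm² = 329.9 kN.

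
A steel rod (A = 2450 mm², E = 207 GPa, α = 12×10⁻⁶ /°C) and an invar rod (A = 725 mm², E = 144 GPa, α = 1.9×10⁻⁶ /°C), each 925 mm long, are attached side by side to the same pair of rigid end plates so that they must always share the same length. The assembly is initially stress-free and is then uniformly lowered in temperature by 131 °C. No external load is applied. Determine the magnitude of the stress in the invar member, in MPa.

The steel has the larger α, so on cooling it would change length more than the invar if both were free. The rigid plates force a common final length, so the steel is put into tension and the invar into compression, with equal and opposite forces P (no external load).
Compatibility of the two members (thermal + elastic change equal): (α₁ − α₂)ΔT = P·[1/(A₁E₁) + 1/(A₂E₂)].
|α₁ − α₂|·ΔT = 10.1×10⁻⁶ × 131 = 0.001323.
1/(A₁E₁) + 1/(A₂E₂) = 1/(2450×207×10³) + 1/(725×144×10³) = 1.155×10⁻⁸ N⁻¹.
P = 0.001323 / 1.155×10⁻⁸ = 114600 N = 114.6 kN.
σ_{invar} = P/A₂ = 114600/725 = 158 MPa, compressive.

σ ≈ 158 MPa (compressive)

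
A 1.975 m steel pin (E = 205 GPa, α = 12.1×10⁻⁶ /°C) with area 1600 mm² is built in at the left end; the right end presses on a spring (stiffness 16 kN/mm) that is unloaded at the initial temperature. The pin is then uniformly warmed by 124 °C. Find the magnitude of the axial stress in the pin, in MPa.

σ ≈ 27 MPa (compressive)

If the spring were absent the pin would lengthen by αΔT L = 12.1×10⁻⁶ × 124 × 1975 = 2.963 mm.
With a force P in the spring, the elastic change of the pin is PL/(AE) and that of the spring is P/k; compatibility requires their sum to equal δ_free.
P [ L/(AE) + 1/k ] = δ_free → P [ 1975/(1600×205×10³) + 1/(16×10³) ] = 2.963.
P = 2.963 / 6.852×10⁻⁵ = 43250 N.
σ = P/A = 43250/1600 = 27.03 MPa.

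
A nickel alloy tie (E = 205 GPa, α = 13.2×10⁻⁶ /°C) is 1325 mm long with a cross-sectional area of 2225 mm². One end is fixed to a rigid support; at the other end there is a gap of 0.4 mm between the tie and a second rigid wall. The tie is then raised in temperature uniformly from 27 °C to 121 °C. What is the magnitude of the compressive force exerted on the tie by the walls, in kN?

Free thermal elongation = αΔT L = 13.2×10⁻⁶ × 94 × 1325 = 1.644 mm.
After closing the 0.4 mm clearance, 1.644 − 0.4 = 1.244 mm of expansion remains to be suppressed by the wall.
So σ = E(δ_free − g)/L = 205×10³ × 1.244/1325 = 192.5 MPa.
P = σA = 192.5 × 2225 = 428.3 kN.

P ≈ 428 kN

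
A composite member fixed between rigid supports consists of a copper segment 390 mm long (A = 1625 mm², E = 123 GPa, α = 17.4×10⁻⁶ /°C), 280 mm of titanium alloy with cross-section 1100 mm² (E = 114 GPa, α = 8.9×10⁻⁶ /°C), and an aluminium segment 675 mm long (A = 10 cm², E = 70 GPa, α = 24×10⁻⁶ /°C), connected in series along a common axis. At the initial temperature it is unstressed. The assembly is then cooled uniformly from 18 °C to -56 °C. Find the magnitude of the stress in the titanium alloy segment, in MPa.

σ ≈ 124 MPa (tensile)

If the supports were absent, the total length change would be Σ αᵢΔT Lᵢ = 17.4×10⁻⁶×74×390 + 8.9×10⁻⁶×74×280 + 24×10⁻⁶×74×675 = 1.885 mm.
Since the ends are fixed, an axial force P builds up, equal in every segment, with P · Σ Lᵢ/(AᵢEᵢ) = δ_free.
Σ Lᵢ/(AᵢEᵢ) = 390/(1625×123×10³) + 280/(1100×114×10³) + 675/(1000×70×10³) = 1.383×10⁻⁵ mm/N.
P = 1.885 / 1.383×10⁻⁵ = 136400 N = 136.4 kN, tensile.
σ_{titanium alloy} = P / A = 136400 / 1100 = 124 MPa.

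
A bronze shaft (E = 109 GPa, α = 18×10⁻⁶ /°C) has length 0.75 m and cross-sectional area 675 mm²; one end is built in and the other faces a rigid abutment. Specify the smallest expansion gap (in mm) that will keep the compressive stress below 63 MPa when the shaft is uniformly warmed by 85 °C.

Free expansion if unrestrained: δ_free = αΔT L = 18×10⁻⁶ × 85 × 750 = 1.148 mm.
At the allowable stress the elastic shortening the wall may impose is σL/E = 63 × 750 / (109×10³) = 0.4335 mm.
The gap must absorb the remainder: g_min = 1.148 − 0.4335 = 0.714 mm.

g ≈ 0.714 mm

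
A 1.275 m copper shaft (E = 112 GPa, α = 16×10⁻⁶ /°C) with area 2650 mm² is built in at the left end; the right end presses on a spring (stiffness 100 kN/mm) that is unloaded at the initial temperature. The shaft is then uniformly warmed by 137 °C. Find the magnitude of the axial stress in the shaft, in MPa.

σ ≈ 73.8 MPa (compressive)

The unrestrained thermal change is αΔT L = 16×10⁻⁶ × 137 × 1275 = 2.795 mm.
With a force P in the spring, the elastic change of the shaft is PL/(AE) and that of the spring is P/k; compatibility requires their sum to equal δ_free.
So P = δ_free / [L/(AE) + 1/k] = 2.795 / [ 1275/(2650×112×10³) + 1/(100×10³) ].
P = 2.795 / 1.43×10⁻⁵ = 195500 N.
σ = P/A = 195500/2650 = 73.77 MPa.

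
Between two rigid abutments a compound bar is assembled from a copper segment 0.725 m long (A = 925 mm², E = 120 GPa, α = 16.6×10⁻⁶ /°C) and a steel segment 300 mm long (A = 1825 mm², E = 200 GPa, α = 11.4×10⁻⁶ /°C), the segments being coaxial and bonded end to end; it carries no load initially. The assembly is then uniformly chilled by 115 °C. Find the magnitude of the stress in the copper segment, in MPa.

σ ≈ 261 MPa (tensile)

With the walls removed the bar would change length by δ_free = Σ αᵢΔT Lᵢ = 16.6×10⁻⁶×115×725 + 11.4×10⁻⁶×115×300 = 1.777 mm.
The walls prevent any net length change, so an axial force P (same in every segment) develops. Compatibility: P · Σ Lᵢ/(AᵢEᵢ) = δ_free.
The series flexibility is Σ Lᵢ/(AᵢEᵢ) = 725/(925×120×10³) + 300/(1825×200×10³) = 7.353×10⁻⁶ mm/N.
Hence P = δ_free / Σ(L/AE) = 1.777/7.353×10⁻⁶ = 241.7 kN (tensile).
σ_{copper} = P / A = 241700 / 925 = 261.3 MPa.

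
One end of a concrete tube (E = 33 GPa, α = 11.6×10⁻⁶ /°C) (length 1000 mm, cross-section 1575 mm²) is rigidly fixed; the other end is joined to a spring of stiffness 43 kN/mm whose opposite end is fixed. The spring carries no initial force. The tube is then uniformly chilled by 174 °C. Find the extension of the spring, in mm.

δ ≈ 1.1 mm

If the spring were absent the tube would shorten by αΔT L = 11.6×10⁻⁶ × 174 × 1000 = 2.018 mm.
With a force P in the spring, the elastic change of the tube is PL/(AE) and that of the spring is P/k; compatibility requires their sum to equal δ_free.
So P = δ_free / [L/(AE) + 1/k] = 2.018 / [ 1000/(1575×33×10³) + 1/(43×10³) ].
P = 2.018 / 4.25×10⁻⁵ = 47500 N.
Spring extension = P/k = 47500/(43×10³) = 1.105 mm.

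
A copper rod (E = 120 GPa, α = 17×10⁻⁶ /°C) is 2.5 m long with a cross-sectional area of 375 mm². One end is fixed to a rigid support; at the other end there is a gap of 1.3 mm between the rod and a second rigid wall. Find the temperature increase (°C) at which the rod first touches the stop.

The gap closes when αΔT L = 1.3 mm, since the rod is still unstressed at that instant.
So ΔT = g/(αL) = 1.3/(17×10⁻⁶ × 2500) = 30.59 °C.

ΔT ≈ 30.6 °C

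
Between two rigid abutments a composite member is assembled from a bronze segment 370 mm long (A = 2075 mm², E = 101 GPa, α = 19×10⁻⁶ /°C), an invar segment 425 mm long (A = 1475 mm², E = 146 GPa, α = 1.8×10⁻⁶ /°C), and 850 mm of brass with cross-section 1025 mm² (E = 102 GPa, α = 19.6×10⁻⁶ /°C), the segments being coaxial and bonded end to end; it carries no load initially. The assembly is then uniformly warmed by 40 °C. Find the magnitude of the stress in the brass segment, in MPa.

Free thermal expansion of the whole bar: Σ αᵢΔT Lᵢ = 19×10⁻⁶×40×370 + 1.8×10⁻⁶×40×425 + 19.6×10⁻⁶×40×850 = 0.9782 mm.
The rigid supports impose zero overall length change; the single axial force P common to all segments must satisfy P Σ Lᵢ/(AᵢEᵢ) = δ_free.
Σ Lᵢ/(AᵢEᵢ) = 370/(2075×101×10³) + 425/(1475×146×10³) + 850/(1025×102×10³) = 1.187×10⁻⁵ mm/N.
Hence P = δ_free / Σ(L/AE) = 0.9782/1.187×10⁻⁵ = 82.42 kN (compressive).
σ_{brass} = P / A = 82420 / 1025 = 80.41 MPa.

σ ≈ 80.4 MPa (compressive)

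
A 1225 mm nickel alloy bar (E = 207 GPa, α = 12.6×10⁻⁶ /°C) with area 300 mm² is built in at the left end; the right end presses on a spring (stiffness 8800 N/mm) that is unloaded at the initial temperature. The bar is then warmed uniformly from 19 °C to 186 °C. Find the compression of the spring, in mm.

δ ≈ 2.2 mm

If the spring were absent the bar would lengthen by αΔT L = 12.6×10⁻⁶ × 167 × 1225 = 2.578 mm.
With a force P in the spring, the elastic change of the bar is PL/(AE) and that of the spring is P/k; compatibility requires their sum to equal δ_free.
P [ L/(AE) + 1/k ] = δ_free → P [ 1225/(300×207×10³) + 1/(8800) ] = 2.578.
P = 2.578 / 0.0001334 = 19330 N.
Spring compression = P/k = 19330/(8800) = 2.196 mm.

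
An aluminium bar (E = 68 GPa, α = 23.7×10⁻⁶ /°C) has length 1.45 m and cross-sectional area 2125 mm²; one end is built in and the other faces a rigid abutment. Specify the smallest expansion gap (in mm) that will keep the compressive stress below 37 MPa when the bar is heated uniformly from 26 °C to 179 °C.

Free expansion if unrestrained: δ_free = αΔT L = 23.7×10⁻⁶ × 153 × 1450 = 5.258 mm.
At the allowable stress the elastic shortening the wall may impose is σL/E = 37 × 1450 / (68×10³) = 0.789 mm.
So the gap has to take up the difference, g_min = δ_free − σL/E = 5.258 − 0.789 = 4.469 mm.

g ≈ 4.47 mm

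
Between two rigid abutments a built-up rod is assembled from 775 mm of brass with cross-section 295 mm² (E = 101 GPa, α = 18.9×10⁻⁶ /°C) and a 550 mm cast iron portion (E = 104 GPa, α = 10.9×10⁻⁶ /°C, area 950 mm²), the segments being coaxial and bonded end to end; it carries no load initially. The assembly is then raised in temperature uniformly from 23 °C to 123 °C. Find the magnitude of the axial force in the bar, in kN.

Free thermal expansion of the whole bar: Σ αᵢΔT Lᵢ = 18.9×10⁻⁶×100×775 + 10.9×10⁻⁶×100×550 = 2.064 mm.
The walls prevent any net length change, so an axial force P (same in every segment) develops. Compatibility: P · Σ Lᵢ/(AᵢEᵢ) = δ_free.
The series flexibility is Σ Lᵢ/(AᵢEᵢ) = 775/(295×101×10³) + 550/(950×104×10³) = 3.158×10⁻⁵ mm/N.
P = 2.064 / 3.158×10⁻⁵ = 65370 N = 65.37 kN, compressive.

P ≈ 65.4 kN (compressive)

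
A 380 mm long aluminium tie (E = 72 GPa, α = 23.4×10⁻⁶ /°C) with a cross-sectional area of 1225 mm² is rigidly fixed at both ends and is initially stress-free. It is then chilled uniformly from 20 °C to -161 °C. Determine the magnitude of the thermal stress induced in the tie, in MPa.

The supports are rigid, so the total axial strain is zero. The restrained thermal strain is ε = αΔT = 23.4×10⁻⁶ × 181 = 4235.4×10⁻⁶.
The stress required to suppress this strain is σ = Eε = 72×10³ × 4235.4×10⁻⁶ = 304.9 MPa, tensile since the tie is trying to contract.

σ ≈ 305 MPa (tensile)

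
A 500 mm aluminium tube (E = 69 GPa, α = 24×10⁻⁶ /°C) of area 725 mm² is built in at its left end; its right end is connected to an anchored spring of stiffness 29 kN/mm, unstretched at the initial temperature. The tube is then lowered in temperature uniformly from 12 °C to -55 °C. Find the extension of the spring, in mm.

δ ≈ 0.623 mm

If the spring were absent the tube would shorten by αΔT L = 24×10⁻⁶ × 67 × 500 = 0.804 mm.
With a force P in the spring, the elastic change of the tube is PL/(AE) and that of the spring is P/k; compatibility requires their sum to equal δ_free.
So P = δ_free / [L/(AE) + 1/k] = 0.804 / [ 500/(725×69×10³) + 1/(29×10³) ].
P = 0.804 / 4.448×10⁻⁵ = 18080 N.
Spring extension = P/k = 18080/(29×10³) = 0.6233 mm.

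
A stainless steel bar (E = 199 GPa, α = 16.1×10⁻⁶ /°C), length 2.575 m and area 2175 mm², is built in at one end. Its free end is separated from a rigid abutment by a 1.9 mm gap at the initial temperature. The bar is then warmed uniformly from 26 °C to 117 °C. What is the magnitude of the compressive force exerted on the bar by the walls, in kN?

P ≈ 315 kN

Unrestrained expansion: δ_free = αΔT L = 16.1×10⁻⁶ × 91 × 2575 = 3.773 mm.
This exceeds the 1.9 mm gap, so the wall pushes back. The portion of expansion that must be recovered elastically is δ_free − gap = 3.773 − 1.9 = 1.873 mm.
Compatibility: PL/(AE) = 1.873 mm, so σ = P/A = E × (1.873/2575) = 144.7 MPa.
Force on the wall = σA = 144.7 × 2175 mm² = 314.8 kN.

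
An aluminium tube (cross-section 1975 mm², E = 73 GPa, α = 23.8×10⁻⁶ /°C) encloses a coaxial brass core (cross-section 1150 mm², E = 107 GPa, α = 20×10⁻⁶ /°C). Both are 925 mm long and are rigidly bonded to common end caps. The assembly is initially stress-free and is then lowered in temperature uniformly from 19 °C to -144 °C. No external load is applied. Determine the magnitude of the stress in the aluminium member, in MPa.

The aluminium has the larger α, so on cooling it would change length more than the brass if both were free. The rigid plates force a common final length, so the aluminium is put into tension and the brass into compression, with equal and opposite forces P (no external load).
Equating the net (thermal + elastic) strains gives |α₁ − α₂|·ΔT = P·[1/(A₁E₁) + 1/(A₂E₂)].
|α₁ − α₂|·ΔT = 3.8×10⁻⁶ × 163 = 0.0006194.
1/(A₁E₁) + 1/(A₂E₂) = 1/(1975×73×10³) + 1/(1150×107×10³) = 1.506×10⁻⁸ N⁻¹.
P = 0.0006194 / 1.506×10⁻⁸ = 41120 N = 41.12 kN.
σ_{aluminium} = P/A₁ = 41120/1975 = 20.82 MPa, tensile.

σ ≈ 20.8 MPa (tensile)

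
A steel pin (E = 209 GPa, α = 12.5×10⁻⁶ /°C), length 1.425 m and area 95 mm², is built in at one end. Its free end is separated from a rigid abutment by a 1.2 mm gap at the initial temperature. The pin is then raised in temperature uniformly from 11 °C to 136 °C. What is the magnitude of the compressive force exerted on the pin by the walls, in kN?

Unrestrained expansion: δ_free = αΔT L = 12.5×10⁻⁶ × 125 × 1425 = 2.227 mm.
The gap closes (δ_free > 1.2 mm) and the wall then resists a further 2.227 − 1.2 = 1.027 mm of expansion.
Compatibility: PL/(AE) = 1.027 mm, so σ = P/A = E × (1.027/1425) = 150.6 MPa.
P = σA = 150.6 × 95 = 14.3 kN.

P ≈ 14.3 kN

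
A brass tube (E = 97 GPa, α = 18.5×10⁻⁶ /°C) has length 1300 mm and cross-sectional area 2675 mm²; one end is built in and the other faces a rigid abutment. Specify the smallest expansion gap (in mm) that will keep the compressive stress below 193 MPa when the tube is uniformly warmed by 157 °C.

g ≈ 1.19 mm

Free expansion if unrestrained: δ_free = αΔT L = 18.5×10⁻⁶ × 157 × 1300 = 3.776 mm.
At the allowable stress the elastic shortening the wall may impose is σL/E = 193 × 1300 / (97×10³) = 2.587 mm.
So the gap has to take up the difference, g_min = δ_free − σL/E = 3.776 − 2.587 = 1.189 mm.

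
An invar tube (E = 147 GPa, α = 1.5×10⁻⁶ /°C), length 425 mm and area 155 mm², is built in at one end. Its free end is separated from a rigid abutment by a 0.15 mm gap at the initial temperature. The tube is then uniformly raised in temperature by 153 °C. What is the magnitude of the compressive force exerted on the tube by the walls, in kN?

If the wall were absent the tube would grow by αΔT L = 1.5×10⁻⁶ × 153 × 425 = 0.09754 mm.
Since δ_free = 0.0975 mm is less than the 0.15 mm gap, the tube never touches the wall. No axial force develops.

P ≈ 0 kN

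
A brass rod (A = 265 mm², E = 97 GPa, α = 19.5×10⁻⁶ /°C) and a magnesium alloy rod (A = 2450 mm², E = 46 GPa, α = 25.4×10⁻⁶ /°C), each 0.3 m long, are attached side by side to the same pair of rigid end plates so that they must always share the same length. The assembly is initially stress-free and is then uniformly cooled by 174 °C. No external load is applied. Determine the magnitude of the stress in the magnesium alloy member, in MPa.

Equilibrium of a rigid end plate with no external load gives equal and opposite internal forces ±P in the two members. Since α_{magnesium alloy} > α_{brass}, cooling drives the magnesium alloy into tension and the brass into compression.
Compatibility of the two members (thermal + elastic change equal): (α₁ − α₂)ΔT = P·[1/(A₁E₁) + 1/(A₂E₂)].
|α₁ − α₂|·ΔT = 5.9×10⁻⁶ × 174 = 0.001027.
1/(A₁E₁) + 1/(A₂E₂) = 1/(265×97×10³) + 1/(2450×46×10³) = 4.778×10⁻⁸ N⁻¹.
P = 0.001027 / 4.778×10⁻⁸ = 21490 N = 21.49 kN.
σ_{magnesium alloy} = P/A₂ = 21490/2450 = 8.771 MPa, tensile.

σ ≈ 8.77 MPa (tensile)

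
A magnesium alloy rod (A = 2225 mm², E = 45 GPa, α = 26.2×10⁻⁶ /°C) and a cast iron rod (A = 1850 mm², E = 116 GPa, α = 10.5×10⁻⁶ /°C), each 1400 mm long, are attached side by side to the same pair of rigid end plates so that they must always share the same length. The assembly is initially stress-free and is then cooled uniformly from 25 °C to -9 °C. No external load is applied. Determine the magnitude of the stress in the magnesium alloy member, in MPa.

Both members must finish at the same length. With the larger α, the magnesium alloy tends to over-contract; the plates restrain it, putting the magnesium alloy in tension and the cast iron in compression. With no external load the two internal forces are equal and opposite, magnitude P.
Compatibility of the two members (thermal + elastic change equal): (α₁ − α₂)ΔT = P·[1/(A₁E₁) + 1/(A₂E₂)].
|α₁ − α₂|·ΔT = 15.7×10⁻⁶ × 34 = 0.0005338.
1/(A₁E₁) + 1/(A₂E₂) = 1/(2225×45×10³) + 1/(1850×116×10³) = 1.465×10⁻⁸ N⁻¹.
P = 0.0005338 / 1.465×10⁻⁸ = 36440 N = 36.44 kN.
σ_{magnesium alloy} = P/A₁ = 36440/2225 = 16.38 MPa, tensile.

σ ≈ 16.4 MPa (tensile)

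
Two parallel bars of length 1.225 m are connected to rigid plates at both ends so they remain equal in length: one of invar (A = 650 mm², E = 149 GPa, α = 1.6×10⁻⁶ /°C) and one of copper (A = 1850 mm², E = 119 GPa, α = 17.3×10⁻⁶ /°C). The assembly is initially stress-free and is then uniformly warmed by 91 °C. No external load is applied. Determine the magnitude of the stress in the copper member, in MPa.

σ ≈ 51.9 MPa (compressive)

The copper has the larger α, so on heating it would change length more than the invar if both were free. The rigid plates force a common final length, so the copper is put into compression and the invar into tension, with equal and opposite forces P (no external load).
Equating the net (thermal + elastic) strains gives |α₁ − α₂|·ΔT = P·[1/(A₁E₁) + 1/(A₂E₂)].
|α₁ − α₂|·ΔT = 15.7×10⁻⁶ × 91 = 0.001429.
1/(A₁E₁) + 1/(A₂E₂) = 1/(650×149×10³) + 1/(1850×119×10³) = 1.487×10⁻⁸ N⁻¹.
P = 0.001429 / 1.487×10⁻⁸ = 96090 N = 96.09 kN.
σ_{copper} = P/A₂ = 96090/1850 = 51.94 MPa, compressive.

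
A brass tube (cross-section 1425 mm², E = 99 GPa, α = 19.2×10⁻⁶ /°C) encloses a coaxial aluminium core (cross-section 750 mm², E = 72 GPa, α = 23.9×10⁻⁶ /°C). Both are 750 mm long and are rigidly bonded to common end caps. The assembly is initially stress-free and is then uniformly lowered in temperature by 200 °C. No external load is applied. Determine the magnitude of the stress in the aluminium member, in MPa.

Both members must finish at the same length. With the larger α, the aluminium tends to over-contract; the plates restrain it, putting the aluminium in tension and the brass in compression. With no external load the two internal forces are equal and opposite, magnitude P.
Equating the net (thermal + elastic) strains gives |α₁ − α₂|·ΔT = P·[1/(A₁E₁) + 1/(A₂E₂)].
|α₁ − α₂|·ΔT = 4.7×10⁻⁶ × 200 = 0.00094.
1/(A₁E₁) + 1/(A₂E₂) = 1/(1425×99×10³) + 1/(750×72×10³) = 2.561×10⁻⁸ N⁻¹.
P = 0.00094 / 2.561×10⁻⁸ = 36710 N = 36.71 kN.
σ_{aluminium} = P/A₂ = 36710/750 = 48.95 MPa, tensile.

σ ≈ 48.9 MPa (tensile)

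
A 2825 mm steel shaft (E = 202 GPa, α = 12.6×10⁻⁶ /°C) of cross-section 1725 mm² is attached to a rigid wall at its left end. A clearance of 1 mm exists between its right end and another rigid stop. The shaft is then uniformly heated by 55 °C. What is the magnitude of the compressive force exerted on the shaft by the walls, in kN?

P ≈ 118 kN

Free thermal elongation = αΔT L = 12.6×10⁻⁶ × 55 × 2825 = 1.958 mm.
This exceeds the 1 mm gap, so the wall pushes back. The portion of expansion that must be recovered elastically is δ_free − gap = 1.958 − 1 = 0.9577 mm.
That suppressed elongation corresponds to σ = E·Δ/L = 202×10³ × 0.9577/2825 = 68.48 MPa.
P = σA = 68.48 × 1725 = 118.1 kN.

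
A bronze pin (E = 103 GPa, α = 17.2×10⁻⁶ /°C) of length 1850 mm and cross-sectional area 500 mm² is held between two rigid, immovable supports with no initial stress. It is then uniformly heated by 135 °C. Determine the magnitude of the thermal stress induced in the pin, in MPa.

With length fixed, the mechanical strain must cancel the thermal strain αΔT = 17.2×10⁻⁶ × 135 = 2322×10⁻⁶.
The stress required to suppress this strain is σ = Eε = 103×10³ × 2322×10⁻⁶ = 239.2 MPa, compressive since the pin is trying to expand.

σ ≈ 239 MPa (compressive)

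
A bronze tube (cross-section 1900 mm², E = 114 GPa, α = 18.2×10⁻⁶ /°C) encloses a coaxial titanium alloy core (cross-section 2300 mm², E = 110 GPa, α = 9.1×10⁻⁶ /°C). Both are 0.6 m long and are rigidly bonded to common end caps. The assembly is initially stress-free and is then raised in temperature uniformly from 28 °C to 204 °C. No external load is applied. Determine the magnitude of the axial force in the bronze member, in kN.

Equilibrium of a rigid end plate with no external load gives equal and opposite internal forces ±P in the two members. Since α_{bronze} > α_{titanium alloy}, heating drives the bronze into compression and the titanium alloy into tension.
Setting the final lengths equal and cancelling L: (α₁ − α₂)ΔT = P/(A₁E₁) + P/(A₂E₂).
|α₁ − α₂|·ΔT = 9.1×10⁻⁶ × 176 = 0.001602.
1/(A₁E₁) + 1/(A₂E₂) = 1/(1900×114×10³) + 1/(2300×110×10³) = 8.569×10⁻⁹ N⁻¹.
So P = 0.001602 / 8.569×10⁻⁹ = 186.9 kN.

P ≈ 187 kN (compressive in the bronze)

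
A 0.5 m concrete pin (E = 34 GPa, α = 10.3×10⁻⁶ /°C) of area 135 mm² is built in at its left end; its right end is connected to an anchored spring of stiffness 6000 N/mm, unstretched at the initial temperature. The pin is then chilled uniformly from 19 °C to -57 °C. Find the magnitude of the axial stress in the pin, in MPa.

σ ≈ 10.5 MPa (tensile)

If the spring were absent the pin would shorten by αΔT L = 10.3×10⁻⁶ × 76 × 500 = 0.3914 mm.
With a force P in the spring, the elastic change of the pin is PL/(AE) and that of the spring is P/k; compatibility requires their sum to equal δ_free.
So P = δ_free / [L/(AE) + 1/k] = 0.3914 / [ 500/(135×34×10³) + 1/(6000) ].
P = 0.3914 / 0.0002756 = 1420 N.
σ = P/A = 1420/135 = 10.52 MPa.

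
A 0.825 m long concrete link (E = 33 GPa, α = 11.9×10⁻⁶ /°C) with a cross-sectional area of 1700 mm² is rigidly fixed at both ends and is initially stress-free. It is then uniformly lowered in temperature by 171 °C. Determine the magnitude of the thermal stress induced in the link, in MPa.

With length fixed, the mechanical strain must cancel the thermal strain αΔT = 11.9×10⁻⁶ × 171 = 2034.9×10⁻⁶.
The stress required to suppress this strain is σ = Eε = 33×10³ × 2034.9×10⁻⁶ = 67.15 MPa, tensile since the link is trying to contract.

σ ≈ 67.2 MPa (tensile)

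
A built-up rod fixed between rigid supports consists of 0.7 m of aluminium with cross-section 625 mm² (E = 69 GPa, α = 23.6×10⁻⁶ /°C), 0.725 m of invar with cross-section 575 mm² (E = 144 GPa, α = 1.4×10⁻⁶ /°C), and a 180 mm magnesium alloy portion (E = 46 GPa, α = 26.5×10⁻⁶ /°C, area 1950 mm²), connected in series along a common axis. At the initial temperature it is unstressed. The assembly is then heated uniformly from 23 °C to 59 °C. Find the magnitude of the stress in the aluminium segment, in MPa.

If the supports were absent, the total length change would be Σ αᵢΔT Lᵢ = 23.6×10⁻⁶×36×700 + 1.4×10⁻⁶×36×725 + 26.5×10⁻⁶×36×180 = 0.803 mm.
The rigid supports impose zero overall length change; the single axial force P common to all segments must satisfy P Σ Lᵢ/(AᵢEᵢ) = δ_free.
The series flexibility is Σ Lᵢ/(AᵢEᵢ) = 700/(625×69×10³) + 725/(575×144×10³) + 180/(1950×46×10³) = 2.699×10⁻⁵ mm/N.
So P = 0.803 / 2.699×10⁻⁵ = 29.75 kN, compressive.
σ_{aluminium} = P / A = 29750 / 625 = 47.59 MPa.

σ ≈ 47.6 MPa (compressive)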